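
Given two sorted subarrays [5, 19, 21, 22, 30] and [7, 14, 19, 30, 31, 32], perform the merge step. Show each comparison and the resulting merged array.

Merging process:

Compare 5 vs 7: take 5 from left. Merged: [5]
Compare 19 vs 7: take 7 from right. Merged: [5, 7]
Compare 19 vs 14: take 14 from right. Merged: [5, 7, 14]
Compare 19 vs 19: take 19 from left. Merged: [5, 7, 14, 19]
Compare 21 vs 19: take 19 from right. Merged: [5, 7, 14, 19, 19]
Compare 21 vs 30: take 21 from left. Merged: [5, 7, 14, 19, 19, 21]
Compare 22 vs 30: take 22 from left. Merged: [5, 7, 14, 19, 19, 21, 22]
Compare 30 vs 30: take 30 from left. Merged: [5, 7, 14, 19, 19, 21, 22, 30]
Append remaining from right: [30, 31, 32]. Merged: [5, 7, 14, 19, 19, 21, 22, 30, 30, 31, 32]

Final merged array: [5, 7, 14, 19, 19, 21, 22, 30, 30, 31, 32]
Total comparisons: 8

The merged array is [5, 7, 14, 19, 19, 21, 22, 30, 30, 31, 32], requiring 8 comparisons. The merge step runs in O(n) time where n is the total number of elements.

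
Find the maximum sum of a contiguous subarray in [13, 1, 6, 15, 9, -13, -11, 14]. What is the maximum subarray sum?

Using Kadane's algorithm on [13, 1, 6, 15, 9, -13, -11, 14]:

Scanning through the array:
Position 1 (value 1): max_ending_here = 14, max_so_far = 14
Position 2 (value 6): max_ending_here = 20, max_so_far = 20
Position 3 (value 15): max_ending_here = 35, max_so_far = 35
Position 4 (value 9): max_ending_here = 44, max_so_far = 44
Position 5 (value -13): max_ending_here = 31, max_so_far = 44
Position 6 (value -11): max_ending_here = 20, max_so_far = 44
Position 7 (value 14): max_ending_here = 34, max_so_far = 44

Maximum subarray: [13, 1, 6, 15, 9]
Maximum sum: 44

The maximum subarray is [13, 1, 6, 15, 9] with sum 44. This subarray runs from index 0 to index 4.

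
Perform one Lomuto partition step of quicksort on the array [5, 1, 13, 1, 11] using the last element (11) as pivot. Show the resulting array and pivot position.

Lomuto partition with pivot = 11:

Initial array: [5, 1, 13, 1, 11]

arr[0]=5 <= 11: swap with position 0, array becomes [5, 1, 13, 1, 11]
arr[1]=1 <= 11: swap with position 1, array becomes [5, 1, 13, 1, 11]
arr[2]=13 > 11: no swap
arr[3]=1 <= 11: swap with position 2, array becomes [5, 1, 1, 13, 11]

Place pivot at position 3: [5, 1, 1, 11, 13]
Pivot position: 3

After partitioning with pivot 11, the array becomes [5, 1, 1, 11, 13]. The pivot is placed at index 3. All elements to the left of the pivot are <= 11, and all elements to the right are > 11.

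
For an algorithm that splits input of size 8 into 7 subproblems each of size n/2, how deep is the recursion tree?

For divide and conquer with division factor 2:

Problem sizes at each level:
Level 0: 8
Level 1: 4
Level 2: 2
Level 3: 1

The root is level 0 and the size-1 base case is level 3 (the tree spans levels 0 through 3, i.e. 4 levels counting the root), so the depth is the number of divisions: log_2(8) = 3

The recursion tree depth is log_2(8) = 3. At each level, the problem size is divided by 2, so it takes 3 divisions to reduce to a base case of size 1. The algorithm makes 7 recursive calls at each level.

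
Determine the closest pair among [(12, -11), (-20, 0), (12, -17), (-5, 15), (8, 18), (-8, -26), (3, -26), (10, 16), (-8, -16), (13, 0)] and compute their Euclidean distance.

Computing all pairwise distances among 10 points:

d((12, -11), (-20, 0)) = 33.8378
d((12, -11), (12, -17)) = 6.0
d((12, -11), (-5, 15)) = 31.0644
d((12, -11), (8, 18)) = 29.2746
d((12, -11), (-8, -26)) = 25.0
d((12, -11), (3, -26)) = 17.4929
d((12, -11), (10, 16)) = 27.074
d((12, -11), (-8, -16)) = 20.6155
d((12, -11), (13, 0)) = 11.0454
d((-20, 0), (12, -17)) = 36.2353
d((-20, 0), (-5, 15)) = 21.2132
d((-20, 0), (8, 18)) = 33.2866
d((-20, 0), (-8, -26)) = 28.6356
d((-20, 0), (3, -26)) = 34.7131
d((-20, 0), (10, 16)) = 34.0
d((-20, 0), (-8, -16)) = 20.0
d((-20, 0), (13, 0)) = 33.0
d((12, -17), (-5, 15)) = 36.2353
d((12, -17), (8, 18)) = 35.2278
d((12, -17), (-8, -26)) = 21.9317
d((12, -17), (3, -26)) = 12.7279
d((12, -17), (10, 16)) = 33.0606
d((12, -17), (-8, -16)) = 20.025
d((12, -17), (13, 0)) = 17.0294
d((-5, 15), (8, 18)) = 13.3417
d((-5, 15), (-8, -26)) = 41.1096
d((-5, 15), (3, -26)) = 41.7732
d((-5, 15), (10, 16)) = 15.0333
d((-5, 15), (-8, -16)) = 31.1448
d((-5, 15), (13, 0)) = 23.4307
d((8, 18), (-8, -26)) = 46.8188
d((8, 18), (3, -26)) = 44.2832
d((8, 18), (10, 16)) = 2.8284 <-- minimum
d((8, 18), (-8, -16)) = 37.5766
d((8, 18), (13, 0)) = 18.6815
d((-8, -26), (3, -26)) = 11.0
d((-8, -26), (10, 16)) = 45.6946
d((-8, -26), (-8, -16)) = 10.0
d((-8, -26), (13, 0)) = 33.4215
d((3, -26), (10, 16)) = 42.5793
d((3, -26), (-8, -16)) = 14.8661
d((3, -26), (13, 0)) = 27.8568
d((10, 16), (-8, -16)) = 36.7151
d((10, 16), (13, 0)) = 16.2788
d((-8, -16), (13, 0)) = 26.4008

Closest pair: (8, 18) and (10, 16) with distance 2.8284

The closest pair is (8, 18) and (10, 16) with Euclidean distance 2.8284. For 10 points, brute-force pairwise comparison is shown above. For large n, the divide-and-conquer algorithm (sort by x, recurse on halves, check the dividing strip) achieves O(n log n).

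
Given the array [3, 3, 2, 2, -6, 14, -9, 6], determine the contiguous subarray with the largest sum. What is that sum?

Using Kadane's algorithm on [3, 3, 2, 2, -6, 14, -9, 6]:

Scanning through the array:
Position 1 (value 3): max_ending_here = 6, max_so_far = 6
Position 2 (value 2): max_ending_here = 8, max_so_far = 8
Position 3 (value 2): max_ending_here = 10, max_so_far = 10
Position 4 (value -6): max_ending_here = 4, max_so_far = 10
Position 5 (value 14): max_ending_here = 18, max_so_far = 18
Position 6 (value -9): max_ending_here = 9, max_so_far = 18
Position 7 (value 6): max_ending_here = 15, max_so_far = 18

Maximum subarray: [3, 3, 2, 2, -6, 14]
Maximum sum: 18

The maximum subarray is [3, 3, 2, 2, -6, 14] with sum 18. This subarray runs from index 0 to index 5.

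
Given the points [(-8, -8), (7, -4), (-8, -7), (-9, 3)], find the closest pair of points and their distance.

Computing all pairwise distances among 4 points:

d((-8, -8), (7, -4)) = 15.5242
d((-8, -8), (-8, -7)) = 1.0 <-- minimum
d((-8, -8), (-9, 3)) = 11.0454
d((7, -4), (-8, -7)) = 15.2971
d((7, -4), (-9, 3)) = 17.4642
d((-8, -7), (-9, 3)) = 10.0499

Closest pair: (-8, -8) and (-8, -7) with distance 1.0

The closest pair is (-8, -8) and (-8, -7) with Euclidean distance 1.0. For 4 points, brute-force pairwise comparison is shown above. For large n, the divide-and-conquer algorithm (sort by x, recurse on halves, check the dividing strip) achieves O(n log n).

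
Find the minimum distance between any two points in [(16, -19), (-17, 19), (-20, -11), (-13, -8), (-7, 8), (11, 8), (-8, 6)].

Computing all pairwise distances among 7 points:

d((16, -19), (-17, 19)) = 50.3289
d((16, -19), (-20, -11)) = 36.8782
d((16, -19), (-13, -8)) = 31.0161
d((16, -19), (-7, 8)) = 35.4683
d((16, -19), (11, 8)) = 27.4591
d((16, -19), (-8, 6)) = 34.6554
d((-17, 19), (-20, -11)) = 30.1496
d((-17, 19), (-13, -8)) = 27.2947
d((-17, 19), (-7, 8)) = 14.8661
d((-17, 19), (11, 8)) = 30.0832
d((-17, 19), (-8, 6)) = 15.8114
d((-20, -11), (-13, -8)) = 7.6158
d((-20, -11), (-7, 8)) = 23.0217
d((-20, -11), (11, 8)) = 36.3593
d((-20, -11), (-8, 6)) = 20.8087
d((-13, -8), (-7, 8)) = 17.088
d((-13, -8), (11, 8)) = 28.8444
d((-13, -8), (-8, 6)) = 14.8661
d((-7, 8), (11, 8)) = 18.0
d((-7, 8), (-8, 6)) = 2.2361 <-- minimum
d((11, 8), (-8, 6)) = 19.105

Closest pair: (-7, 8) and (-8, 6) with distance 2.2361

The closest pair is (-7, 8) and (-8, 6) with Euclidean distance 2.2361. For 7 points, brute-force pairwise comparison is shown above. For large n, the divide-and-conquer algorithm (sort by x, recurse on halves, check the dividing strip) achieves O(n log n).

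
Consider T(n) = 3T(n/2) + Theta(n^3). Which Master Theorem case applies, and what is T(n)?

Master Theorem for T(n) = 3T(n/2) + O(n^3):

a = 3, b = 2, c = 3
log_b(a) = log_2(3) = 1.5850

Case 3: c = 3 > log_2(3) = 1.5850
T(n) = O(n^3) = O(n^3)

For T(n) = 3T(n/2) + O(n^3): log_2(3) = 1.5850. This is Case 3 of the Master Theorem (c > log_b(a), work dominated by root), giving O(n^3).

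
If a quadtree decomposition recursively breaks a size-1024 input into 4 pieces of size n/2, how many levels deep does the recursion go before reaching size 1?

For divide and conquer with division factor 2:

Problem sizes at each level:
Level 0: 1024
Level 1: 512
Level 2: 256
Level 3: 128
Level 4: 64
Level 5: 32
Level 6: 16
Level 7: 8
Level 8: 4
Level 9: 2
Level 10: 1

The root is level 0 and the size-1 base case is level 10 (the tree spans levels 0 through 10, i.e. 11 levels counting the root), so the depth is the number of divisions: log_2(1024) = 10

The recursion tree depth is log_2(1024) = 10. At each level, the problem size is divided by 2, so it takes 10 divisions to reduce to a base case of size 1. The algorithm makes 4 recursive calls at each level.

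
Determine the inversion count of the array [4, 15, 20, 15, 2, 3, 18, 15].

Finding inversions in [4, 15, 20, 15, 2, 3, 18, 15]:

(0, 4): arr[0]=4 > arr[4]=2
(0, 5): arr[0]=4 > arr[5]=3
(1, 4): arr[1]=15 > arr[4]=2
(1, 5): arr[1]=15 > arr[5]=3
(2, 3): arr[2]=20 > arr[3]=15
(2, 4): arr[2]=20 > arr[4]=2
(2, 5): arr[2]=20 > arr[5]=3
(2, 6): arr[2]=20 > arr[6]=18
(2, 7): arr[2]=20 > arr[7]=15
(3, 4): arr[3]=15 > arr[4]=2
(3, 5): arr[3]=15 > arr[5]=3
(6, 7): arr[6]=18 > arr[7]=15

Total inversions: 12

The array has 12 inversion(s): (0,4), (0,5), (1,4), (1,5), (2,3), (2,4), (2,5), (2,6), (2,7), (3,4), (3,5), (6,7). Each pair (i,j) satisfies i < j and arr[i] > arr[j].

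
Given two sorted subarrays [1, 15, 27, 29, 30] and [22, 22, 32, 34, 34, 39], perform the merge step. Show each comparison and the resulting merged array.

Merging process:

Compare 1 vs 22: take 1 from left. Merged: [1]
Compare 15 vs 22: take 15 from left. Merged: [1, 15]
Compare 27 vs 22: take 22 from right. Merged: [1, 15, 22]
Compare 27 vs 22: take 22 from right. Merged: [1, 15, 22, 22]
Compare 27 vs 32: take 27 from left. Merged: [1, 15, 22, 22, 27]
Compare 29 vs 32: take 29 from left. Merged: [1, 15, 22, 22, 27, 29]
Compare 30 vs 32: take 30 from left. Merged: [1, 15, 22, 22, 27, 29, 30]
Append remaining from right: [32, 34, 34, 39]. Merged: [1, 15, 22, 22, 27, 29, 30, 32, 34, 34, 39]

Final merged array: [1, 15, 22, 22, 27, 29, 30, 32, 34, 34, 39]
Total comparisons: 7

The merged array is [1, 15, 22, 22, 27, 29, 30, 32, 34, 34, 39], requiring 7 comparisons. The merge step runs in O(n) time where n is the total number of elements.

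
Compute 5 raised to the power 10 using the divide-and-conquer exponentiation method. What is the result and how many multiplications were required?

Computing 5^10 by squaring (build up from 5^1; each line after the first costs one multiplication):

5^1 = 5
5^2 = (5^1)^2 = 5^2 = 25
5^4 = (5^2)^2 = 25^2 = 625
5^5 = 5 * 5^4 = 5 * 625 = 3125
5^10 = (5^5)^2 = 3125^2 = 9765625

Result: 9765625
Multiplications needed: 4 (4 lines after 5^1)

5^10 = 9765625. Using exponentiation by squaring, this requires 4 multiplications. The key idea: if the exponent is even, square the half-power; if odd, multiply by the base once.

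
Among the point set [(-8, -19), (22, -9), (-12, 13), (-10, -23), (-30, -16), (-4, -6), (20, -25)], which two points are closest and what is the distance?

Computing all pairwise distances among 7 points:

d((-8, -19), (22, -9)) = 31.6228
d((-8, -19), (-12, 13)) = 32.249
d((-8, -19), (-10, -23)) = 4.4721 <-- minimum
d((-8, -19), (-30, -16)) = 22.2036
d((-8, -19), (-4, -6)) = 13.6015
d((-8, -19), (20, -25)) = 28.6356
d((22, -9), (-12, 13)) = 40.4969
d((22, -9), (-10, -23)) = 34.9285
d((22, -9), (-30, -16)) = 52.469
d((22, -9), (-4, -6)) = 26.1725
d((22, -9), (20, -25)) = 16.1245
d((-12, 13), (-10, -23)) = 36.0555
d((-12, 13), (-30, -16)) = 34.1321
d((-12, 13), (-4, -6)) = 20.6155
d((-12, 13), (20, -25)) = 49.679
d((-10, -23), (-30, -16)) = 21.1896
d((-10, -23), (-4, -6)) = 18.0278
d((-10, -23), (20, -25)) = 30.0666
d((-30, -16), (-4, -6)) = 27.8568
d((-30, -16), (20, -25)) = 50.8035
d((-4, -6), (20, -25)) = 30.6105

Closest pair: (-8, -19) and (-10, -23) with distance 4.4721

The closest pair is (-8, -19) and (-10, -23) with Euclidean distance 4.4721. For 7 points, brute-force pairwise comparison is shown above. For large n, the divide-and-conquer algorithm (sort by x, recurse on halves, check the dividing strip) achieves O(n log n).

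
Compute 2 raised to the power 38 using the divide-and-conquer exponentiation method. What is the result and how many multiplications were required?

Computing 2^38 by squaring (build up from 2^1; each line after the first costs one multiplication):

2^1 = 2
2^2 = (2^1)^2 = 2^2 = 4
2^4 = (2^2)^2 = 4^2 = 16
2^8 = (2^4)^2 = 16^2 = 256
2^9 = 2 * 2^8 = 2 * 256 = 512
2^18 = (2^9)^2 = 512^2 = 262144
2^19 = 2 * 2^18 = 2 * 262144 = 524288
2^38 = (2^19)^2 = 524288^2 = 274877906944

Result: 274877906944
Multiplications needed: 7 (7 lines after 2^1)

2^38 = 274877906944. Using exponentiation by squaring, this requires 7 multiplications. The key idea: if the exponent is even, square the half-power; if odd, multiply by the base once.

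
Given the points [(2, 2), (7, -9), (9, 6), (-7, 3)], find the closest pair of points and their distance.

Computing all pairwise distances among 4 points:

d((2, 2), (7, -9)) = 12.083
d((2, 2), (9, 6)) = 8.0623 <-- minimum
d((2, 2), (-7, 3)) = 9.0554
d((7, -9), (9, 6)) = 15.1327
d((7, -9), (-7, 3)) = 18.4391
d((9, 6), (-7, 3)) = 16.2788

Closest pair: (2, 2) and (9, 6) with distance 8.0623

The closest pair is (2, 2) and (9, 6) with Euclidean distance 8.0623. For 4 points, brute-force pairwise comparison is shown above. For large n, the divide-and-conquer algorithm (sort by x, recurse on halves, check the dividing strip) achieves O(n log n).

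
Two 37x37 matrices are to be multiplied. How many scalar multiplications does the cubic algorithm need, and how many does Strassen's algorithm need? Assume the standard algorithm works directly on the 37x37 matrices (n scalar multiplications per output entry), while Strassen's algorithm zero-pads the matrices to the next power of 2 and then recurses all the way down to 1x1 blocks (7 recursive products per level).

Matrix multiplication for 37x37 matrices:

Strassen's algorithm requires power-of-2 dimensions. Pad 37x37 to 64x64 (next power of 2).

Standard algorithm: 37^3 = 50653 multiplications
Strassen's algorithm: 7^(log2(64)) = 7^6 = 117649 multiplications
Difference: 50653 - 117649 = -66996 (Strassen uses MORE here due to padding overhead — for small or just-over-power-of-2 n, padding can outweigh the per-level savings)

Standard: 50653 multiplications (37^3). Strassen: 117649 multiplications (7^6, after padding to 64x64). Strassen reduces 8 recursive multiplications to 7 at each level.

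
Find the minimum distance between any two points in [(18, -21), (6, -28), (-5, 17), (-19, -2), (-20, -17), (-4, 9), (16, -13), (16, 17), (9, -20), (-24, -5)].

Computing all pairwise distances among 10 points:

d((18, -21), (6, -28)) = 13.8924
d((18, -21), (-5, 17)) = 44.4185
d((18, -21), (-19, -2)) = 41.5933
d((18, -21), (-20, -17)) = 38.2099
d((18, -21), (-4, 9)) = 37.2022
d((18, -21), (16, -13)) = 8.2462
d((18, -21), (16, 17)) = 38.0526
d((18, -21), (9, -20)) = 9.0554
d((18, -21), (-24, -5)) = 44.9444
d((6, -28), (-5, 17)) = 46.3249
d((6, -28), (-19, -2)) = 36.0694
d((6, -28), (-20, -17)) = 28.2312
d((6, -28), (-4, 9)) = 38.3275
d((6, -28), (16, -13)) = 18.0278
d((6, -28), (16, 17)) = 46.0977
d((6, -28), (9, -20)) = 8.544
d((6, -28), (-24, -5)) = 37.8021
d((-5, 17), (-19, -2)) = 23.6008
d((-5, 17), (-20, -17)) = 37.1618
d((-5, 17), (-4, 9)) = 8.0623
d((-5, 17), (16, -13)) = 36.6197
d((-5, 17), (16, 17)) = 21.0
d((-5, 17), (9, -20)) = 39.5601
d((-5, 17), (-24, -5)) = 29.0689
d((-19, -2), (-20, -17)) = 15.0333
d((-19, -2), (-4, 9)) = 18.6011
d((-19, -2), (16, -13)) = 36.6879
d((-19, -2), (16, 17)) = 39.8246
d((-19, -2), (9, -20)) = 33.2866
d((-19, -2), (-24, -5)) = 5.831 <-- minimum
d((-20, -17), (-4, 9)) = 30.5287
d((-20, -17), (16, -13)) = 36.2215
d((-20, -17), (16, 17)) = 49.5177
d((-20, -17), (9, -20)) = 29.1548
d((-20, -17), (-24, -5)) = 12.6491
d((-4, 9), (16, -13)) = 29.7321
d((-4, 9), (16, 17)) = 21.5407
d((-4, 9), (9, -20)) = 31.7805
d((-4, 9), (-24, -5)) = 24.4131
d((16, -13), (16, 17)) = 30.0
d((16, -13), (9, -20)) = 9.8995
d((16, -13), (-24, -5)) = 40.7922
d((16, 17), (9, -20)) = 37.6563
d((16, 17), (-24, -5)) = 45.6508
d((9, -20), (-24, -5)) = 36.2491

Closest pair: (-19, -2) and (-24, -5) with distance 5.831

The closest pair is (-19, -2) and (-24, -5) with Euclidean distance 5.831. For 10 points, brute-force pairwise comparison is shown above. For large n, the divide-and-conquer algorithm (sort by x, recurse on halves, check the dividing strip) achieves O(n log n).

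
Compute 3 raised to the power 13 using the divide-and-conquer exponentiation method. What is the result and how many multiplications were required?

Computing 3^13 by squaring (build up from 3^1; each line after the first costs one multiplication):

3^1 = 3
3^2 = (3^1)^2 = 3^2 = 9
3^3 = 3 * 3^2 = 3 * 9 = 27
3^6 = (3^3)^2 = 27^2 = 729
3^12 = (3^6)^2 = 729^2 = 531441
3^13 = 3 * 3^12 = 3 * 531441 = 1594323

Result: 1594323
Multiplications needed: 5 (5 lines after 3^1)

3^13 = 1594323. Using exponentiation by squaring, this requires 5 multiplications. The key idea: if the exponent is even, square the half-power; if odd, multiply by the base once.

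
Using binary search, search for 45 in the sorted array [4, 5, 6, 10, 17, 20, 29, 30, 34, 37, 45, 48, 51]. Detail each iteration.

Binary search for 45 in [4, 5, 6, 10, 17, 20, 29, 30, 34, 37, 45, 48, 51]:

lo=0, hi=12, mid=6, arr[mid]=29 -> 29 < 45, search right half
lo=7, hi=12, mid=9, arr[mid]=37 -> 37 < 45, search right half
lo=10, hi=12, mid=11, arr[mid]=48 -> 48 > 45, search left half
lo=10, hi=10, mid=10, arr[mid]=45 -> Found target at index 10!

Binary search finds 45 at index 10 after 4 comparisons. The search repeatedly halves the search space by comparing with the middle element.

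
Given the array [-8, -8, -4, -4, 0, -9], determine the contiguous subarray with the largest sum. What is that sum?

Using Kadane's algorithm on [-8, -8, -4, -4, 0, -9]:

Scanning through the array:
Position 1 (value -8): max_ending_here = -8, max_so_far = -8
Position 2 (value -4): max_ending_here = -4, max_so_far = -4
Position 3 (value -4): max_ending_here = -4, max_so_far = -4
Position 4 (value 0): max_ending_here = 0, max_so_far = 0
Position 5 (value -9): max_ending_here = -9, max_so_far = 0

Maximum subarray: [0]
Maximum sum: 0

The maximum subarray is [0] with sum 0. This subarray runs from index 4 to index 4.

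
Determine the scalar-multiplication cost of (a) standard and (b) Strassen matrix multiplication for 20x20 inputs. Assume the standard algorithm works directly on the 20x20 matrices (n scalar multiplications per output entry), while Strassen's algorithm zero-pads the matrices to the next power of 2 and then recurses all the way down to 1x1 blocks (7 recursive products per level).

Matrix multiplication for 20x20 matrices:

Strassen's algorithm requires power-of-2 dimensions. Pad 20x20 to 32x32 (next power of 2).

Standard algorithm: 20^3 = 8000 multiplications
Strassen's algorithm: 7^(log2(32)) = 7^5 = 16807 multiplications
Difference: 8000 - 16807 = -8807 (Strassen uses MORE here due to padding overhead — for small or just-over-power-of-2 n, padding can outweigh the per-level savings)

Standard: 8000 multiplications (20^3). Strassen: 16807 multiplications (7^5, after padding to 32x32). Strassen reduces 8 recursive multiplications to 7 at each level.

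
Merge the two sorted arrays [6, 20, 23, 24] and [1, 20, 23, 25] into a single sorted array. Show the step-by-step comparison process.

Merging process:

Compare 6 vs 1: take 1 from right. Merged: [1]
Compare 6 vs 20: take 6 from left. Merged: [1, 6]
Compare 20 vs 20: take 20 from left. Merged: [1, 6, 20]
Compare 23 vs 20: take 20 from right. Merged: [1, 6, 20, 20]
Compare 23 vs 23: take 23 from left. Merged: [1, 6, 20, 20, 23]
Compare 24 vs 23: take 23 from right. Merged: [1, 6, 20, 20, 23, 23]
Compare 24 vs 25: take 24 from left. Merged: [1, 6, 20, 20, 23, 23, 24]
Append remaining from right: [25]. Merged: [1, 6, 20, 20, 23, 23, 24, 25]

Final merged array: [1, 6, 20, 20, 23, 23, 24, 25]
Total comparisons: 7

The merged array is [1, 6, 20, 20, 23, 23, 24, 25], requiring 7 comparisons. The merge step runs in O(n) time where n is the total number of elements.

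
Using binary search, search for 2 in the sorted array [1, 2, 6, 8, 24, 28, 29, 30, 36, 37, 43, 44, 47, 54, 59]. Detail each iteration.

Binary search for 2 in [1, 2, 6, 8, 24, 28, 29, 30, 36, 37, 43, 44, 47, 54, 59]:

lo=0, hi=14, mid=7, arr[mid]=30 -> 30 > 2, search left half
lo=0, hi=6, mid=3, arr[mid]=8 -> 8 > 2, search left half
lo=0, hi=2, mid=1, arr[mid]=2 -> Found target at index 1!

Binary search finds 2 at index 1 after 3 comparisons. The search repeatedly halves the search space by comparing with the middle element.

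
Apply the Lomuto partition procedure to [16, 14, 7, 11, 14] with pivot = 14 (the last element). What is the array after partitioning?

Lomuto partition with pivot = 14:

Initial array: [16, 14, 7, 11, 14]

arr[0]=16 > 14: no swap
arr[1]=14 <= 14: swap with position 0, array becomes [14, 16, 7, 11, 14]
arr[2]=7 <= 14: swap with position 1, array becomes [14, 7, 16, 11, 14]
arr[3]=11 <= 14: swap with position 2, array becomes [14, 7, 11, 16, 14]

Place pivot at position 3: [14, 7, 11, 14, 16]
Pivot position: 3

After partitioning with pivot 14, the array becomes [14, 7, 11, 14, 16]. The pivot is placed at index 3. All elements to the left of the pivot are <= 14, and all elements to the right are > 14.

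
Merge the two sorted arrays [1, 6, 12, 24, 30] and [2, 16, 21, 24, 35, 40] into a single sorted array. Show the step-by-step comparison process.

Merging process:

Compare 1 vs 2: take 1 from left. Merged: [1]
Compare 6 vs 2: take 2 from right. Merged: [1, 2]
Compare 6 vs 16: take 6 from left. Merged: [1, 2, 6]
Compare 12 vs 16: take 12 from left. Merged: [1, 2, 6, 12]
Compare 24 vs 16: take 16 from right. Merged: [1, 2, 6, 12, 16]
Compare 24 vs 21: take 21 from right. Merged: [1, 2, 6, 12, 16, 21]
Compare 24 vs 24: take 24 from left. Merged: [1, 2, 6, 12, 16, 21, 24]
Compare 30 vs 24: take 24 from right. Merged: [1, 2, 6, 12, 16, 21, 24, 24]
Compare 30 vs 35: take 30 from left. Merged: [1, 2, 6, 12, 16, 21, 24, 24, 30]
Append remaining from right: [35, 40]. Merged: [1, 2, 6, 12, 16, 21, 24, 24, 30, 35, 40]

Final merged array: [1, 2, 6, 12, 16, 21, 24, 24, 30, 35, 40]
Total comparisons: 9

The merged array is [1, 2, 6, 12, 16, 21, 24, 24, 30, 35, 40], requiring 9 comparisons. The merge step runs in O(n) time where n is the total number of elements.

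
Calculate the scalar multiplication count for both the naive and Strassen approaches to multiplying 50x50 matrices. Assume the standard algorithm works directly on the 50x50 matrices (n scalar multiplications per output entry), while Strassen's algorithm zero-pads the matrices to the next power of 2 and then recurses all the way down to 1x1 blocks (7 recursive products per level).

Matrix multiplication for 50x50 matrices:

Strassen's algorithm requires power-of-2 dimensions. Pad 50x50 to 64x64 (next power of 2).

Standard algorithm: 50^3 = 125000 multiplications
Strassen's algorithm: 7^(log2(64)) = 7^6 = 117649 multiplications
Savings: 125000 - 117649 = 7351 multiplications

Standard: 125000 multiplications (50^3). Strassen: 117649 multiplications (7^6, after padding to 64x64). Strassen reduces 8 recursive multiplications to 7 at each level.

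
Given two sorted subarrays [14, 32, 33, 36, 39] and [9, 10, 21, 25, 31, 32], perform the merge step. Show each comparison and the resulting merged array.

Merging process:

Compare 14 vs 9: take 9 from right. Merged: [9]
Compare 14 vs 10: take 10 from right. Merged: [9, 10]
Compare 14 vs 21: take 14 from left. Merged: [9, 10, 14]
Compare 32 vs 21: take 21 from right. Merged: [9, 10, 14, 21]
Compare 32 vs 25: take 25 from right. Merged: [9, 10, 14, 21, 25]
Compare 32 vs 31: take 31 from right. Merged: [9, 10, 14, 21, 25, 31]
Compare 32 vs 32: take 32 from left. Merged: [9, 10, 14, 21, 25, 31, 32]
Compare 33 vs 32: take 32 from right. Merged: [9, 10, 14, 21, 25, 31, 32, 32]
Append remaining from left: [33, 36, 39]. Merged: [9, 10, 14, 21, 25, 31, 32, 32, 33, 36, 39]

Final merged array: [9, 10, 14, 21, 25, 31, 32, 32, 33, 36, 39]
Total comparisons: 8

The merged array is [9, 10, 14, 21, 25, 31, 32, 32, 33, 36, 39], requiring 8 comparisons. The merge step runs in O(n) time where n is the total number of elements.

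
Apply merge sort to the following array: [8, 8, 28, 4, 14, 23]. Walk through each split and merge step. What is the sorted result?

Merge sort trace:

Split: [8, 8, 28, 4, 14, 23] -> [8, 8, 28] and [4, 14, 23]
  Split: [8, 8, 28] -> [8] and [8, 28]
    Split: [8, 28] -> [8] and [28]
    Merge: [8] + [28] -> [8, 28]
  Merge: [8] + [8, 28] -> [8, 8, 28]
  Split: [4, 14, 23] -> [4] and [14, 23]
    Split: [14, 23] -> [14] and [23]
    Merge: [14] + [23] -> [14, 23]
  Merge: [4] + [14, 23] -> [4, 14, 23]
Merge: [8, 8, 28] + [4, 14, 23] -> [4, 8, 8, 14, 23, 28]

Final sorted array: [4, 8, 8, 14, 23, 28]

The merge sort proceeds by recursively splitting the array and merging sorted halves.
After all merges, the sorted array is [4, 8, 8, 14, 23, 28].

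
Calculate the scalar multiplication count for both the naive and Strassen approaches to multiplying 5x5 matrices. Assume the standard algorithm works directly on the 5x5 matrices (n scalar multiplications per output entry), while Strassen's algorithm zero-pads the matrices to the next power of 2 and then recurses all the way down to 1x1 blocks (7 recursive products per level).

Matrix multiplication for 5x5 matrices:

Strassen's algorithm requires power-of-2 dimensions. Pad 5x5 to 8x8 (next power of 2).

Standard algorithm: 5^3 = 125 multiplications
Strassen's algorithm: 7^(log2(8)) = 7^3 = 343 multiplications
Difference: 125 - 343 = -218 (Strassen uses MORE here due to padding overhead — for small or just-over-power-of-2 n, padding can outweigh the per-level savings)

Standard: 125 multiplications (5^3). Strassen: 343 multiplications (7^3, after padding to 8x8). Strassen reduces 8 recursive multiplications to 7 at each level.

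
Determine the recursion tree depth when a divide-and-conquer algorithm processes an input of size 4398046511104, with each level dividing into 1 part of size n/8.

For divide and conquer with division factor 8:

Problem sizes at each level:
Level 0: 4398046511104
Level 1: 549755813888
Level 2: 68719476736
Level 3: 8589934592
Level 4: 1073741824
Level 5: 134217728
Level 6: 16777216
Level 7: 2097152
Level 8: 262144
Level 9: 32768
Level 10: 4096
Level 11: 512
Level 12: 64
Level 13: 8
Level 14: 1

The root is level 0 and the size-1 base case is level 14 (the tree spans levels 0 through 14, i.e. 15 levels counting the root), so the depth is the number of divisions: log_8(4398046511104) = 14

The recursion tree depth is log_8(4398046511104) = 14. At each level, the problem size is divided by 8, so it takes 14 divisions to reduce to a base case of size 1. The algorithm makes 1 recursive call at each level.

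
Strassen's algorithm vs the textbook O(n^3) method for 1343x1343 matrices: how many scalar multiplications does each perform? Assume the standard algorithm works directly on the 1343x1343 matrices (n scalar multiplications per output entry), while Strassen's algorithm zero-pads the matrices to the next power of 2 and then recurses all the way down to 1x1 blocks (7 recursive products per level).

Matrix multiplication for 1343x1343 matrices:

Strassen's algorithm requires power-of-2 dimensions. Pad 1343x1343 to 2048x2048 (next power of 2).

Standard algorithm: 1343^3 = 2422300607 multiplications
Strassen's algorithm: 7^(log2(2048)) = 7^11 = 1977326743 multiplications
Savings: 2422300607 - 1977326743 = 444973864 multiplications

Standard: 2422300607 multiplications (1343^3). Strassen: 1977326743 multiplications (7^11, after padding to 2048x2048). Strassen reduces 8 recursive multiplications to 7 at each level.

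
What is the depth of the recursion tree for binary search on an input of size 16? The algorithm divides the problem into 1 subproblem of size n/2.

For divide and conquer with division factor 2:

Problem sizes at each level:
Level 0: 16
Level 1: 8
Level 2: 4
Level 3: 2
Level 4: 1

The root is level 0 and the size-1 base case is level 4 (the tree spans levels 0 through 4, i.e. 5 levels counting the root), so the depth is the number of divisions: log_2(16) = 4

The recursion tree depth is log_2(16) = 4. At each level, the problem size is divided by 2, so it takes 4 divisions to reduce to a base case of size 1. The algorithm makes 1 recursive call at each level.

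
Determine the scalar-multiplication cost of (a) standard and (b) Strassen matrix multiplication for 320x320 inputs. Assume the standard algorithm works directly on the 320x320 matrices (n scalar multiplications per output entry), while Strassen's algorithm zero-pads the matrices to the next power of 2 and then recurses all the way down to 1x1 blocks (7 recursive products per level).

Matrix multiplication for 320x320 matrices:

Strassen's algorithm requires power-of-2 dimensions. Pad 320x320 to 512x512 (next power of 2).

Standard algorithm: 320^3 = 32768000 multiplications
Strassen's algorithm: 7^(log2(512)) = 7^9 = 40353607 multiplications
Difference: 32768000 - 40353607 = -7585607 (Strassen uses MORE here due to padding overhead — for small or just-over-power-of-2 n, padding can outweigh the per-level savings)

Standard: 32768000 multiplications (320^3). Strassen: 40353607 multiplications (7^9, after padding to 512x512). Strassen reduces 8 recursive multiplications to 7 at each level.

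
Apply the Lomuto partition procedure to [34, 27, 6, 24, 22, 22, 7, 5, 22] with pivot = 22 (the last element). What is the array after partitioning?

Lomuto partition with pivot = 22:

Initial array: [34, 27, 6, 24, 22, 22, 7, 5, 22]

arr[0]=34 > 22: no swap
arr[1]=27 > 22: no swap
arr[2]=6 <= 22: swap with position 0, array becomes [6, 27, 34, 24, 22, 22, 7, 5, 22]
arr[3]=24 > 22: no swap
arr[4]=22 <= 22: swap with position 1, array becomes [6, 22, 34, 24, 27, 22, 7, 5, 22]
arr[5]=22 <= 22: swap with position 2, array becomes [6, 22, 22, 24, 27, 34, 7, 5, 22]
arr[6]=7 <= 22: swap with position 3, array becomes [6, 22, 22, 7, 27, 34, 24, 5, 22]
arr[7]=5 <= 22: swap with position 4, array becomes [6, 22, 22, 7, 5, 34, 24, 27, 22]

Place pivot at position 5: [6, 22, 22, 7, 5, 22, 24, 27, 34]
Pivot position: 5

After partitioning with pivot 22, the array becomes [6, 22, 22, 7, 5, 22, 24, 27, 34]. The pivot is placed at index 5. All elements to the left of the pivot are <= 22, and all elements to the right are > 22.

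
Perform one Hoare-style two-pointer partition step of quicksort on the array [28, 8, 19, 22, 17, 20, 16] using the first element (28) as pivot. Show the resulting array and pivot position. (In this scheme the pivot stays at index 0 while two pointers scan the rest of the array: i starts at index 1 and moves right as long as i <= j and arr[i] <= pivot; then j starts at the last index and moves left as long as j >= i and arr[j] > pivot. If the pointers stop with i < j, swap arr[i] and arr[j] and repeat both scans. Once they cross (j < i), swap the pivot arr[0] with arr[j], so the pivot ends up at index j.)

Hoare-style two-pointer partition with pivot = 28:

Initial array: [28, 8, 19, 22, 17, 20, 16]

Pointers start at i = 1, j = 6.
i ends at 7, j ends at 6: the pointers have crossed (j < i), so scanning stops.

Swap pivot arr[0] with arr[6] to place pivot at position 6: [16, 8, 19, 22, 17, 20, 28]
Pivot position: 6

After partitioning with pivot 28, the array becomes [16, 8, 19, 22, 17, 20, 28]. The pivot is placed at index 6. All elements to the left of the pivot are <= 28, and all elements to the right are > 28.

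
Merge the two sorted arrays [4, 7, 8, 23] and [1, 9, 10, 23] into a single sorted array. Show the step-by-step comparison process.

Merging process:

Compare 4 vs 1: take 1 from right. Merged: [1]
Compare 4 vs 9: take 4 from left. Merged: [1, 4]
Compare 7 vs 9: take 7 from left. Merged: [1, 4, 7]
Compare 8 vs 9: take 8 from left. Merged: [1, 4, 7, 8]
Compare 23 vs 9: take 9 from right. Merged: [1, 4, 7, 8, 9]
Compare 23 vs 10: take 10 from right. Merged: [1, 4, 7, 8, 9, 10]
Compare 23 vs 23: take 23 from left. Merged: [1, 4, 7, 8, 9, 10, 23]
Append remaining from right: [23]. Merged: [1, 4, 7, 8, 9, 10, 23, 23]

Final merged array: [1, 4, 7, 8, 9, 10, 23, 23]
Total comparisons: 7

The merged array is [1, 4, 7, 8, 9, 10, 23, 23], requiring 7 comparisons. The merge step runs in O(n) time where n is the total number of elements.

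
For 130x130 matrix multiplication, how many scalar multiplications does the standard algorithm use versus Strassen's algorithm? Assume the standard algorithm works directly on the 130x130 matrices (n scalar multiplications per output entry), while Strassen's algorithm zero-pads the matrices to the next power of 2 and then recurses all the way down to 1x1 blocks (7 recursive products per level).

Matrix multiplication for 130x130 matrices:

Strassen's algorithm requires power-of-2 dimensions. Pad 130x130 to 256x256 (next power of 2).

Standard algorithm: 130^3 = 2197000 multiplications
Strassen's algorithm: 7^(log2(256)) = 7^8 = 5764801 multiplications
Difference: 2197000 - 5764801 = -3567801 (Strassen uses MORE here due to padding overhead — for small or just-over-power-of-2 n, padding can outweigh the per-level savings)

Standard: 2197000 multiplications (130^3). Strassen: 5764801 multiplications (7^8, after padding to 256x256). Strassen reduces 8 recursive multiplications to 7 at each level.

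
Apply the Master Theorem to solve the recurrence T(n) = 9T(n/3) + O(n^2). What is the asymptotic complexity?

Master Theorem for T(n) = 9T(n/3) + O(n^2):

a = 9, b = 3, c = 2
log_b(a) = log_3(9) = 2.0000

Case 2: c = 2 = log_3(9) = 2.0000
T(n) = O(n^2 log n) = O(n^2 log n)

For T(n) = 9T(n/3) + O(n^2): log_3(9) = 2.0000. This is Case 2 of the Master Theorem (c = log_b(a), equal work at all levels), giving O(n^2 log n).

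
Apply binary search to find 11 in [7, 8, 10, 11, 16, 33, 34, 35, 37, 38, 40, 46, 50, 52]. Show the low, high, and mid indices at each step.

Binary search for 11 in [7, 8, 10, 11, 16, 33, 34, 35, 37, 38, 40, 46, 50, 52]:

lo=0, hi=13, mid=6, arr[mid]=34 -> 34 > 11, search left half
lo=0, hi=5, mid=2, arr[mid]=10 -> 10 < 11, search right half
lo=3, hi=5, mid=4, arr[mid]=16 -> 16 > 11, search left half
lo=3, hi=3, mid=3, arr[mid]=11 -> Found target at index 3!

Binary search finds 11 at index 3 after 4 comparisons. The search repeatedly halves the search space by comparing with the middle element.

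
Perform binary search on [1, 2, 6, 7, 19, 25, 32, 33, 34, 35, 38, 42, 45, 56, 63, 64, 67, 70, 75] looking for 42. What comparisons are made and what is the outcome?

Binary search for 42 in [1, 2, 6, 7, 19, 25, 32, 33, 34, 35, 38, 42, 45, 56, 63, 64, 67, 70, 75]:

lo=0, hi=18, mid=9, arr[mid]=35 -> 35 < 42, search right half
lo=10, hi=18, mid=14, arr[mid]=63 -> 63 > 42, search left half
lo=10, hi=13, mid=11, arr[mid]=42 -> Found target at index 11!

Binary search finds 42 at index 11 after 3 comparisons. The search repeatedly halves the search space by comparing with the middle element.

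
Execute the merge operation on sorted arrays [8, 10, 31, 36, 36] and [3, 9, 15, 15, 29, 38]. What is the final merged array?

Merging process:

Compare 8 vs 3: take 3 from right. Merged: [3]
Compare 8 vs 9: take 8 from left. Merged: [3, 8]
Compare 10 vs 9: take 9 from right. Merged: [3, 8, 9]
Compare 10 vs 15: take 10 from left. Merged: [3, 8, 9, 10]
Compare 31 vs 15: take 15 from right. Merged: [3, 8, 9, 10, 15]
Compare 31 vs 15: take 15 from right. Merged: [3, 8, 9, 10, 15, 15]
Compare 31 vs 29: take 29 from right. Merged: [3, 8, 9, 10, 15, 15, 29]
Compare 31 vs 38: take 31 from left. Merged: [3, 8, 9, 10, 15, 15, 29, 31]
Compare 36 vs 38: take 36 from left. Merged: [3, 8, 9, 10, 15, 15, 29, 31, 36]
Compare 36 vs 38: take 36 from left. Merged: [3, 8, 9, 10, 15, 15, 29, 31, 36, 36]
Append remaining from right: [38]. Merged: [3, 8, 9, 10, 15, 15, 29, 31, 36, 36, 38]

Final merged array: [3, 8, 9, 10, 15, 15, 29, 31, 36, 36, 38]
Total comparisons: 10

The merged array is [3, 8, 9, 10, 15, 15, 29, 31, 36, 36, 38], requiring 10 comparisons. The merge step runs in O(n) time where n is the total number of elements.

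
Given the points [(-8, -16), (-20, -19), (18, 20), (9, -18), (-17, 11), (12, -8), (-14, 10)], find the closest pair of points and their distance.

Computing all pairwise distances among 7 points:

d((-8, -16), (-20, -19)) = 12.3693
d((-8, -16), (18, 20)) = 44.4072
d((-8, -16), (9, -18)) = 17.1172
d((-8, -16), (-17, 11)) = 28.4605
d((-8, -16), (12, -8)) = 21.5407
d((-8, -16), (-14, 10)) = 26.6833
d((-20, -19), (18, 20)) = 54.4518
d((-20, -19), (9, -18)) = 29.0172
d((-20, -19), (-17, 11)) = 30.1496
d((-20, -19), (12, -8)) = 33.8378
d((-20, -19), (-14, 10)) = 29.6142
d((18, 20), (9, -18)) = 39.0512
d((18, 20), (-17, 11)) = 36.1386
d((18, 20), (12, -8)) = 28.6356
d((18, 20), (-14, 10)) = 33.5261
d((9, -18), (-17, 11)) = 38.9487
d((9, -18), (12, -8)) = 10.4403
d((9, -18), (-14, 10)) = 36.2353
d((-17, 11), (12, -8)) = 34.6699
d((-17, 11), (-14, 10)) = 3.1623 <-- minimum
d((12, -8), (-14, 10)) = 31.6228

Closest pair: (-17, 11) and (-14, 10) with distance 3.1623

The closest pair is (-17, 11) and (-14, 10) with Euclidean distance 3.1623. For 7 points, brute-force pairwise comparison is shown above. For large n, the divide-and-conquer algorithm (sort by x, recurse on halves, check the dividing strip) achieves O(n log n).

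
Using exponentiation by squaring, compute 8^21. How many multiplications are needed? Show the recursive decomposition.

Computing 8^21 by squaring (build up from 8^1; each line after the first costs one multiplication):

8^1 = 8
8^2 = (8^1)^2 = 8^2 = 64
8^4 = (8^2)^2 = 64^2 = 4096
8^5 = 8 * 8^4 = 8 * 4096 = 32768
8^10 = (8^5)^2 = 32768^2 = 1073741824
8^20 = (8^10)^2 = 1073741824^2 = 1152921504606846976
8^21 = 8 * 8^20 = 8 * 1152921504606846976 = 9223372036854775808

Result: 9223372036854775808
Multiplications needed: 6 (6 lines after 8^1)

8^21 = 9223372036854775808. Using exponentiation by squaring, this requires 6 multiplications. The key idea: if the exponent is even, square the half-power; if odd, multiply by the base once.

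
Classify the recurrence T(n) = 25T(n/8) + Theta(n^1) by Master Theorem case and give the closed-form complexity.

Master Theorem for T(n) = 25T(n/8) + O(n^1):

a = 25, b = 8, c = 1
log_b(a) = log_8(25) = 1.5480

Case 1: c = 1 < log_8(25) = 1.5480
T(n) = O(n^(log_8 25))

For T(n) = 25T(n/8) + O(n^1): log_8(25) = 1.5480. This is Case 1 of the Master Theorem (c < log_b(a), work dominated by leaves), giving O(n^(log_8 25)).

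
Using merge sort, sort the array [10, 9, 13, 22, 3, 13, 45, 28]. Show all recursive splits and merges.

Merge sort trace:

Split: [10, 9, 13, 22, 3, 13, 45, 28] -> [10, 9, 13, 22] and [3, 13, 45, 28]
  Split: [10, 9, 13, 22] -> [10, 9] and [13, 22]
    Split: [10, 9] -> [10] and [9]
    Merge: [10] + [9] -> [9, 10]
    Split: [13, 22] -> [13] and [22]
    Merge: [13] + [22] -> [13, 22]
  Merge: [9, 10] + [13, 22] -> [9, 10, 13, 22]
  Split: [3, 13, 45, 28] -> [3, 13] and [45, 28]
    Split: [3, 13] -> [3] and [13]
    Merge: [3] + [13] -> [3, 13]
    Split: [45, 28] -> [45] and [28]
    Merge: [45] + [28] -> [28, 45]
  Merge: [3, 13] + [28, 45] -> [3, 13, 28, 45]
Merge: [9, 10, 13, 22] + [3, 13, 28, 45] -> [3, 9, 10, 13, 13, 22, 28, 45]

Final sorted array: [3, 9, 10, 13, 13, 22, 28, 45]

The merge sort proceeds by recursively splitting the array and merging sorted halves.
After all merges, the sorted array is [3, 9, 10, 13, 13, 22, 28, 45].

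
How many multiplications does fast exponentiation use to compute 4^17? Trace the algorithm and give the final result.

Computing 4^17 by squaring (build up from 4^1; each line after the first costs one multiplication):

4^1 = 4
4^2 = (4^1)^2 = 4^2 = 16
4^4 = (4^2)^2 = 16^2 = 256
4^8 = (4^4)^2 = 256^2 = 65536
4^16 = (4^8)^2 = 65536^2 = 4294967296
4^17 = 4 * 4^16 = 4 * 4294967296 = 17179869184

Result: 17179869184
Multiplications needed: 5 (5 lines after 4^1)

4^17 = 17179869184. Using exponentiation by squaring, this requires 5 multiplications. The key idea: if the exponent is even, square the half-power; if odd, multiply by the base once.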